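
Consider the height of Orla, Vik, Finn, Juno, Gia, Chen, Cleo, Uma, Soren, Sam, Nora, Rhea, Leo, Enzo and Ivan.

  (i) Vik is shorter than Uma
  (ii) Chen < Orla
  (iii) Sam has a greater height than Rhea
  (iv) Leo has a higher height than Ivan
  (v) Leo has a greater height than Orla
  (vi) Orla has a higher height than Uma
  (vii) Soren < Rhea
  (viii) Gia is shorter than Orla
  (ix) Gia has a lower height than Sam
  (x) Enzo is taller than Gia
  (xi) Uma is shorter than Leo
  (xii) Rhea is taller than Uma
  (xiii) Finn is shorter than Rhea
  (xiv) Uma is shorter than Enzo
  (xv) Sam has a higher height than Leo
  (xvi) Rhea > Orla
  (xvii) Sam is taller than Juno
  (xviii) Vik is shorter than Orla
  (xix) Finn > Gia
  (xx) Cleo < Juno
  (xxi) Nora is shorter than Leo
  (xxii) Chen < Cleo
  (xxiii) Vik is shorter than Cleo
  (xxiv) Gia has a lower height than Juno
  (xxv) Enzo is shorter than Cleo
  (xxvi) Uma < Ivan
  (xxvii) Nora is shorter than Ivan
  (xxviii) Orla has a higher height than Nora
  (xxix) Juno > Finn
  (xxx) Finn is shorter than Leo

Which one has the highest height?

Nora is not greatest since Nora < Orla; Vik is not greatest since Vik < Uma; Uma is not greatest since Uma < Enzo; Soren is not greatest since Soren < Rhea; Gia is not greatest since Gia < Finn; Enzo is not greatest since Enzo < Cleo; Ivan is not greatest since Ivan < Leo; Chen is not greatest since Chen < Cleo; Orla is not greatest since Orla < Leo; Finn is not greatest since Finn < Juno; Cleo is not greatest since Cleo < Juno; Juno is not greatest since Juno < Sam; Leo is not greatest since Leo < Sam; Rhea is not greatest since Rhea < Sam.
Only Sam has nothing above it, so Sam is the highest height.

Sam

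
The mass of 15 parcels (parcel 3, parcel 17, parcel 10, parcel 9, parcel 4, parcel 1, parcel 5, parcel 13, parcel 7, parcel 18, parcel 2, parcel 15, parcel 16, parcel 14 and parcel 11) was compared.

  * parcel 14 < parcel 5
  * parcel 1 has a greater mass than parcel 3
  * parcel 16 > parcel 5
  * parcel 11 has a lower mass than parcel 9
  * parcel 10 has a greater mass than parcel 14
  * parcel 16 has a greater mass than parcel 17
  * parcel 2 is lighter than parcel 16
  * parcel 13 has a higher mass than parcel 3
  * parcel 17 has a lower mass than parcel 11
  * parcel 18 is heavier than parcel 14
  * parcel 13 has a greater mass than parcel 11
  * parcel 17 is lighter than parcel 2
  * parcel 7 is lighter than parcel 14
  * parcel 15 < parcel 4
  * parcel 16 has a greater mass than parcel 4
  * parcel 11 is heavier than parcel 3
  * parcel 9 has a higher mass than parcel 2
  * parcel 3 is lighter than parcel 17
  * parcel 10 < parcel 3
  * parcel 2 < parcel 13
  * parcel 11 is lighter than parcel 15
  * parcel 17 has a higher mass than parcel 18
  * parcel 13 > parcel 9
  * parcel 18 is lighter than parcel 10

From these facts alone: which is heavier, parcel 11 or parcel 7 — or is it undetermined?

Chaining the given relations: parcel 7 < parcel 14 < parcel 18 < parcel 10 < parcel 3 < parcel 17 < parcel 11.
So parcel 11 is heavier.

parcel 11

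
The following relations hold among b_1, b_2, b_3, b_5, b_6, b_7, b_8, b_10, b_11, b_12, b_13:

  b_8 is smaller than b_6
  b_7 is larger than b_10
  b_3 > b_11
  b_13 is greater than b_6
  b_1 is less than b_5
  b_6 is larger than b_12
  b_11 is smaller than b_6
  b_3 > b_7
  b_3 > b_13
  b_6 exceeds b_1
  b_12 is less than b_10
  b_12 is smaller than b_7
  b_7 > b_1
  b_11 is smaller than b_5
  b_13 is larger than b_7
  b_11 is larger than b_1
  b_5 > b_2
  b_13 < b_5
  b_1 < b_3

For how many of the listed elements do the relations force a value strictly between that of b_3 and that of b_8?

2

Chaining upward from b_8 reaches: b_6, b_13, b_5.
Chaining downward from b_3 reaches: b_12, b_1, b_11, b_6, b_10, b_7, b_13.
Strictly between b_8 and b_3 are those in both lists: b_6, b_13 — 2 elements.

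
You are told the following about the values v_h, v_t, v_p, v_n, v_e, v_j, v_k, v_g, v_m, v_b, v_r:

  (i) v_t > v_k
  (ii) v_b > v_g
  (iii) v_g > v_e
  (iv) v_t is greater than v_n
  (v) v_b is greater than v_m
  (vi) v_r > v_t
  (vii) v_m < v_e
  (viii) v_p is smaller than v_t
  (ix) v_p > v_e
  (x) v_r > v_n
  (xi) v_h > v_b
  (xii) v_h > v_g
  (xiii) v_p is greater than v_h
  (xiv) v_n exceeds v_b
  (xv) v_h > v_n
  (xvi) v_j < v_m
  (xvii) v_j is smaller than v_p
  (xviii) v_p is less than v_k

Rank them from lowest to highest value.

v_j < v_m < v_e < v_g < v_b < v_n < v_h < v_p < v_k < v_t < v_r

The consecutive links are each given: v_j < v_m; v_m < v_e; v_e < v_g; v_g < v_b; v_b < v_n; v_n < v_h; v_h < v_p; v_p < v_k; v_k < v_t; v_t < v_r.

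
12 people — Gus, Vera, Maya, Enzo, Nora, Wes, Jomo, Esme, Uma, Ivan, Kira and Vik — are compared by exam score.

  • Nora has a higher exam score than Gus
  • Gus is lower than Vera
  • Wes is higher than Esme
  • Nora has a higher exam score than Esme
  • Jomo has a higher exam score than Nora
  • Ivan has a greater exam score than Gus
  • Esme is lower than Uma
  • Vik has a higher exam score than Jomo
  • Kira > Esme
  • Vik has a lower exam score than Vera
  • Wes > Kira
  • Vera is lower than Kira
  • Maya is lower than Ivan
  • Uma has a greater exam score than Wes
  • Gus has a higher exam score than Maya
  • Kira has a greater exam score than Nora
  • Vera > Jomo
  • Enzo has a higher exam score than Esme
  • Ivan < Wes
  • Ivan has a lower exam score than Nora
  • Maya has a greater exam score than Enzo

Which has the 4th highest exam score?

Vera

Chaining the given pairs: Esme < Enzo < Maya < Gus < Ivan < Nora < Jomo < Vik < Vera < Kira < Wes < Uma.
The 4th largest is Vera.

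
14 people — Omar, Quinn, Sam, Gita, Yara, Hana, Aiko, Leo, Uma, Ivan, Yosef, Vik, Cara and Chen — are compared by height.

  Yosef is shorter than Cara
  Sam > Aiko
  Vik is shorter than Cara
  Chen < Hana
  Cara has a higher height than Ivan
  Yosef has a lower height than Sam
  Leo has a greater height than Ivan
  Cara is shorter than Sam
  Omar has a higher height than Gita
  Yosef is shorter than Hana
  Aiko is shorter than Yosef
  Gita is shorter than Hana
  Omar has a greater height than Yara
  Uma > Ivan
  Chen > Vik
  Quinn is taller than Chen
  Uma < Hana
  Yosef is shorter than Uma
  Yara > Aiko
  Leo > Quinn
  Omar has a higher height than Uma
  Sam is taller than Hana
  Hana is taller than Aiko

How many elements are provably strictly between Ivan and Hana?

1

The relations place Ivan below Hana. An element lies strictly between them when it is forced above Ivan and also forced below Hana.
Above Ivan: {Uma, Omar, Cara, Sam, Leo}. Below Hana: {Aiko, Yosef, Uma, Gita, Vik, Chen}.
Intersection: {Uma} — 1.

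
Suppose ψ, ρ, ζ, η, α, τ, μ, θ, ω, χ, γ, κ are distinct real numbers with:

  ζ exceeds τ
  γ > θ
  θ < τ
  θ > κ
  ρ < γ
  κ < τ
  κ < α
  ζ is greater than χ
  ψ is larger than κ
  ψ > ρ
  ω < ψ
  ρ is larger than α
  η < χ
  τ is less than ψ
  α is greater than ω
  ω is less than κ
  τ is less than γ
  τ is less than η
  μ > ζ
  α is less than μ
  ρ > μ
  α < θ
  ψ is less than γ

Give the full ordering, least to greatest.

Nothing is placed below ω, so it is least; from there ω < κ; κ < α; α < θ; θ < τ; τ < η; η < χ; χ < ζ; ζ < μ; μ < ρ; ρ < ψ; ψ < γ, each given directly.

ω < κ < α < θ < τ < η < χ < ζ < μ < ρ < ψ < γ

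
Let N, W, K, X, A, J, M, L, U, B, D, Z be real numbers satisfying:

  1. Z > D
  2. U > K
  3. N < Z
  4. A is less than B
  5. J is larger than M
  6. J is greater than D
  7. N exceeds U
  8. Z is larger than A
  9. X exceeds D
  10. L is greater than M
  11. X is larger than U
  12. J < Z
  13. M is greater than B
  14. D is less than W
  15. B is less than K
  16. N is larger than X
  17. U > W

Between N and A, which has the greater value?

A < B < K < U < X < N, by transitivity through B, K, U, X.
So A < N; N is the larger of the two.

N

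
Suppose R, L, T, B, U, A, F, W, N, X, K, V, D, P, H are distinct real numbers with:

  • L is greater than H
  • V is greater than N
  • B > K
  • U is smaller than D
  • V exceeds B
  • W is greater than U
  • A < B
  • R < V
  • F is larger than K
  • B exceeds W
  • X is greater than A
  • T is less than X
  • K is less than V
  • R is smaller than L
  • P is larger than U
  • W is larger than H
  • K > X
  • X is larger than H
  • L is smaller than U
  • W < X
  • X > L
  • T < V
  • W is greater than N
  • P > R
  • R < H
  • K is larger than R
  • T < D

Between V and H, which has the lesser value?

H

Following the relations from H: H < L < U < W < X < K < B < V.
So H < V; H is the smaller of the two.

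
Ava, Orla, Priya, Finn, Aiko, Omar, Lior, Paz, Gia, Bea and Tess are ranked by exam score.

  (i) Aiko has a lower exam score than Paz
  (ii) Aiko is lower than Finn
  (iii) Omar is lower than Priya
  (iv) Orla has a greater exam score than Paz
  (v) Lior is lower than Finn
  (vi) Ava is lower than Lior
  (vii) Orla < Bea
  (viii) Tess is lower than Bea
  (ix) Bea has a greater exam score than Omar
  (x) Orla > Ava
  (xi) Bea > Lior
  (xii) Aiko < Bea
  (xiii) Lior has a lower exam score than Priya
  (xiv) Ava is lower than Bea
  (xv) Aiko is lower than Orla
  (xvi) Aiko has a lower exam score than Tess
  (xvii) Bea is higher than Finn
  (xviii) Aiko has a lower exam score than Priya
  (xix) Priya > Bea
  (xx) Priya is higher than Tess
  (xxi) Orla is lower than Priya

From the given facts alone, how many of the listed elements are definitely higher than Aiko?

From Aiko the given relations immediately reach Paz, Orla, Tess, Finn, Bea, Priya.
No other element is forced above Aiko by the given relations, so the count is 6.

6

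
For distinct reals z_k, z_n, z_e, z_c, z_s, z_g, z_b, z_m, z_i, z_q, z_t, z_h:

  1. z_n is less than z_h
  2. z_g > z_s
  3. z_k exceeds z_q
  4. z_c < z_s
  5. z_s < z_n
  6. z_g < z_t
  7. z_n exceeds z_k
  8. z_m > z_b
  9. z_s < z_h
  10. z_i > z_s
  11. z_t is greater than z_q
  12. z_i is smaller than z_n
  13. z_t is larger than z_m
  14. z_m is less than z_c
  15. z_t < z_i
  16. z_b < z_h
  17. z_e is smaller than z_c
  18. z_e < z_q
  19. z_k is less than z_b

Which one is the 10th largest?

Chaining the given pairs: z_e < z_q < z_k < z_b < z_m < z_c < z_s < z_g < z_t < z_i < z_n < z_h.
The 10th largest is z_k.

z_k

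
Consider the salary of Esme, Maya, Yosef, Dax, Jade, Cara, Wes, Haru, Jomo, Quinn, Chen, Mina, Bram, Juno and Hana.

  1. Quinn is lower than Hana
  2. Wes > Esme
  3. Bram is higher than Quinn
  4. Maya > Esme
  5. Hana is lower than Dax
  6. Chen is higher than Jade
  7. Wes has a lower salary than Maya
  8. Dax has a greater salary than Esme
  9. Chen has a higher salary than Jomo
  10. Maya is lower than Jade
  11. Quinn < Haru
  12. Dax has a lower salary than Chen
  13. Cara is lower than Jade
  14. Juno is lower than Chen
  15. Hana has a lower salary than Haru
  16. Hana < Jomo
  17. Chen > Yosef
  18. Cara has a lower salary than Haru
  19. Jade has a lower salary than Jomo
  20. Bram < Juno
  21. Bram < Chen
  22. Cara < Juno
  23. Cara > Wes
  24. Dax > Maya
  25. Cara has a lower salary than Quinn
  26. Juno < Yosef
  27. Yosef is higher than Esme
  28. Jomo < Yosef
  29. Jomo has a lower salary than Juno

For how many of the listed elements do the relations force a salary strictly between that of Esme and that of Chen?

Chaining upward from Esme reaches: Wes, Cara, Maya, Quinn, Hana, Dax, Bram, Jade, Jomo, Juno, Yosef, Haru.
Chaining downward from Chen reaches: Wes, Cara, Maya, Quinn, Hana, Dax, Bram, Jade, Jomo, Juno, Yosef.
Strictly between Esme and Chen are those in both lists: Wes, Cara, Maya, Quinn, Hana, Dax, Bram, Jade, Jomo, Juno, Yosef — 11 elements.

11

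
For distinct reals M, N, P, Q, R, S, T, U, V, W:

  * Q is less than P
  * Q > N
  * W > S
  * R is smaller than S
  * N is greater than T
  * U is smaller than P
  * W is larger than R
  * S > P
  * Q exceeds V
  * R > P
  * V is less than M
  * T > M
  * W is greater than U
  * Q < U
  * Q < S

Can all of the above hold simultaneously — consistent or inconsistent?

The single ordering V < M < T < N < Q < U < P < R < S < W satisfies every listed relation, so no contradiction arises.

consistent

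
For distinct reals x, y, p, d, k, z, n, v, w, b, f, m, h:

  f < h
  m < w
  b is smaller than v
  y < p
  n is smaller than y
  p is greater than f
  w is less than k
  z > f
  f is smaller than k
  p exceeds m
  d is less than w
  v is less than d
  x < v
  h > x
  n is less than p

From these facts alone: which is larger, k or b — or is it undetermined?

k

b < v and v < d give b < d.
Then d < w extends the chain to w.
With w < k: b < v < d < w < k.
So k is larger.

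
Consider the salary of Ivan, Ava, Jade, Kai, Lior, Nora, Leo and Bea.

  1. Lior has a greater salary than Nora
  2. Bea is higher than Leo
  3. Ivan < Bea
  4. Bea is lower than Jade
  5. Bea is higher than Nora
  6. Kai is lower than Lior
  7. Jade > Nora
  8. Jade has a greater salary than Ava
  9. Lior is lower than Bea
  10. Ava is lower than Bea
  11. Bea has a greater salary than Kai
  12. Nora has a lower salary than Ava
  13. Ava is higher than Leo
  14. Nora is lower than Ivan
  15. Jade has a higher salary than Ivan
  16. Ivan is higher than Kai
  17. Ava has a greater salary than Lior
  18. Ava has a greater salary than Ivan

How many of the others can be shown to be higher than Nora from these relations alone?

Directly above Nora: Lior, Ivan, Ava, Bea, Jade.
Nothing else is reachable above Nora; 5 in all.

5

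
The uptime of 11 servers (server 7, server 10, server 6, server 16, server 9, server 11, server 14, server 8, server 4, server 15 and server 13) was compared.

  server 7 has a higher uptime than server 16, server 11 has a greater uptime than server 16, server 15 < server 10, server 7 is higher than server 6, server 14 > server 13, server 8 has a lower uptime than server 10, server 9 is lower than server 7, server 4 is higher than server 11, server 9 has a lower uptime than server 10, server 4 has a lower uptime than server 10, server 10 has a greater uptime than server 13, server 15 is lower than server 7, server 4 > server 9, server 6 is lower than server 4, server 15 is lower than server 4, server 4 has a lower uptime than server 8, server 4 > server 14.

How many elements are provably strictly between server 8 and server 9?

Chaining upward from server 9 reaches: server 7, server 4, server 10.
Chaining downward from server 8 reaches: server 13, server 15, server 6, server 16, server 14, server 11, server 4.
Strictly between server 9 and server 8 are those in both lists: server 4 — 1 element.

1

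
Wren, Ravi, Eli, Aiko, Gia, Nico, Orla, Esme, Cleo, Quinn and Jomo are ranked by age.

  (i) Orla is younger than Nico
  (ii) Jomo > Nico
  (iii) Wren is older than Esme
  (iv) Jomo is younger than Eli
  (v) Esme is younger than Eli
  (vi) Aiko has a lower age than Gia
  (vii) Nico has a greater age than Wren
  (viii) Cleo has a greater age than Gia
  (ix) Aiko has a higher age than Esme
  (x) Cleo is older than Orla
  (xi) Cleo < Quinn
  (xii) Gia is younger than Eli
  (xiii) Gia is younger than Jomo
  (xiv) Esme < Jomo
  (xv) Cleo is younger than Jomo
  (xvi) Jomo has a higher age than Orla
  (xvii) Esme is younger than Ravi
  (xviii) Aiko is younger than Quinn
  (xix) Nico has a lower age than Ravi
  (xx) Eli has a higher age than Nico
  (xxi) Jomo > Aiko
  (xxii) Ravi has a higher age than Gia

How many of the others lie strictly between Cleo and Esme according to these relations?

The relations place Esme below Cleo. An element lies strictly between them when it is forced above Esme and also forced below Cleo.
Above Esme: {Aiko, Gia, Wren, Nico, Jomo, Quinn, Ravi, Eli}. Below Cleo: {Orla, Aiko, Gia}.
Intersection: {Aiko, Gia} — 2.

2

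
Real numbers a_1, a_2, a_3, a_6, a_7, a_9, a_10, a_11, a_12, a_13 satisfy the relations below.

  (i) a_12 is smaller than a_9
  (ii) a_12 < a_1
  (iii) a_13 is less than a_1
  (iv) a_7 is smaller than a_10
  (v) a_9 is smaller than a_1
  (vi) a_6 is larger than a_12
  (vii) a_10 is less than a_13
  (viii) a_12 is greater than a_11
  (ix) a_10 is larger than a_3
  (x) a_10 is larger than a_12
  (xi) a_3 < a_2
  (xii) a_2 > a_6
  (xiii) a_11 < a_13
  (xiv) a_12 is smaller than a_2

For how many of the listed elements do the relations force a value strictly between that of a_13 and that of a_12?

The relations place a_12 below a_13. An element lies strictly between them when it is forced above a_12 and also forced below a_13.
Above a_12: {a_10, a_6, a_9, a_2, a_1}. Below a_13: {a_7, a_11, a_3, a_10}.
Intersection: {a_10} — 1.

1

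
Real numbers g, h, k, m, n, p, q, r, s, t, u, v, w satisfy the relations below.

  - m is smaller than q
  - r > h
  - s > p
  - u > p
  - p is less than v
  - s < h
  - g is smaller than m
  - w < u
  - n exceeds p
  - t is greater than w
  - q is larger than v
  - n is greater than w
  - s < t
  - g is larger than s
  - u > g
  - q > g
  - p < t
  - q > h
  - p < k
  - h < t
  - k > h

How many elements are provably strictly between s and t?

1

The relations place s below t. An element lies strictly between them when it is forced above s and also forced below t.
Above s: {h, g, m, k, r, u, q}. Below t: {w, p, h}.
Intersection: {h} — 1.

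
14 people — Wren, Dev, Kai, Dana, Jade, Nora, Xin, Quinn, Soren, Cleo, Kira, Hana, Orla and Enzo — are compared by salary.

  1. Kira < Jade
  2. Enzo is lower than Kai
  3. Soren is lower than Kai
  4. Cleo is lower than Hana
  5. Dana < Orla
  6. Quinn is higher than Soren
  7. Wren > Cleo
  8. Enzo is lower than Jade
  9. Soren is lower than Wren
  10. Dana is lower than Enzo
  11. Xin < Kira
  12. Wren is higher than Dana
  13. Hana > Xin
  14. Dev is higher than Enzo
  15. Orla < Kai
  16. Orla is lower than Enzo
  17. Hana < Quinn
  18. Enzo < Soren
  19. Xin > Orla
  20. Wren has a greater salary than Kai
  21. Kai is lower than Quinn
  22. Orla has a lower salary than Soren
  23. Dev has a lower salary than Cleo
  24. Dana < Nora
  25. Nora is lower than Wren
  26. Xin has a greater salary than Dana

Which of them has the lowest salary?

Chaining upward from Dana: directly above it, Orla, Enzo, Nora, Xin, Wren; then Dev, Soren, Hana, Kira, Kai, Jade; then Cleo, Quinn.
That covers every other element, and nothing is given below Dana, so Dana is the lowest salary.

Dana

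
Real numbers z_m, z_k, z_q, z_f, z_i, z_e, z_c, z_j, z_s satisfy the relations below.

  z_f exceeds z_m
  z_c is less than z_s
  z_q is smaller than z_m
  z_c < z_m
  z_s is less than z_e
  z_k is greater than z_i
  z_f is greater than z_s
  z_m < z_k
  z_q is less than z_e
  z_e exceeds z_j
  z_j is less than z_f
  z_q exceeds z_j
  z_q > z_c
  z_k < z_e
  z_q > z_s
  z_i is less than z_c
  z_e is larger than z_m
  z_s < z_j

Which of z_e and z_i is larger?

Chaining the given relations: z_i < z_c < z_s < z_j < z_q < z_m < z_k < z_e.
So z_i < z_e; z_e is the larger of the two.

z_e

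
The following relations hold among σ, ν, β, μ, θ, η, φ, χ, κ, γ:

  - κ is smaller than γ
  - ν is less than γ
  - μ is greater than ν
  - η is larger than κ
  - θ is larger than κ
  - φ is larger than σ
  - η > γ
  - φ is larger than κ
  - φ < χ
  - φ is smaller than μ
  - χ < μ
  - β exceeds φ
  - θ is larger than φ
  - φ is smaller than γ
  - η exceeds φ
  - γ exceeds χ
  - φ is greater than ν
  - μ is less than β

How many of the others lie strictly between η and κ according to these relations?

The relations place κ below η. An element lies strictly between them when it is forced above κ and also forced below η.
Above κ: {φ, χ, γ, θ, μ, β}. Below η: {σ, ν, φ, χ, γ}.
Intersection: {φ, χ, γ} — 3.

3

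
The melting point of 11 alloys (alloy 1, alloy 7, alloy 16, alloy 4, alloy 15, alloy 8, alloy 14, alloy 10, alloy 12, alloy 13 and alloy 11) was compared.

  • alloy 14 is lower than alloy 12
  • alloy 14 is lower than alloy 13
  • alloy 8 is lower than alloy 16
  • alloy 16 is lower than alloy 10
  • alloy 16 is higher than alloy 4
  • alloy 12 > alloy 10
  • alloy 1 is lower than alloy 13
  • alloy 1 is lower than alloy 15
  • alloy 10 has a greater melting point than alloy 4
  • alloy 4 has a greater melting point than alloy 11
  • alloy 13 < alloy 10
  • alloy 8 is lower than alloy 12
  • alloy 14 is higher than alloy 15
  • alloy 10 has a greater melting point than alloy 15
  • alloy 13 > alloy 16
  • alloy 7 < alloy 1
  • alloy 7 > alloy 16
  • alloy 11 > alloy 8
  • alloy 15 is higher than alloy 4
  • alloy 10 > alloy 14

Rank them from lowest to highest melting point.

alloy 8 < alloy 11 < alloy 4 < alloy 16 < alloy 7 < alloy 1 < alloy 15 < alloy 14 < alloy 13 < alloy 10 < alloy 12

The consecutive links are each given: alloy 8 < alloy 11; alloy 11 < alloy 4; alloy 4 < alloy 16; alloy 16 < alloy 7; alloy 7 < alloy 1; alloy 1 < alloy 15; alloy 15 < alloy 14; alloy 14 < alloy 13; alloy 13 < alloy 10; alloy 10 < alloy 12.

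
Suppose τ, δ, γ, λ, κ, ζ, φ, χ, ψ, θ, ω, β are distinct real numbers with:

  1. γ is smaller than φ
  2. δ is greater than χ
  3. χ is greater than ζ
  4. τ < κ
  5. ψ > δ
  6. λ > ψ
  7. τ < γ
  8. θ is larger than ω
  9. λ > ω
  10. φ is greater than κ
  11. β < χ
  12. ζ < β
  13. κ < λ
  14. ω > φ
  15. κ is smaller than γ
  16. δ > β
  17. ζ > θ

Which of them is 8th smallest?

Piecing the relations together gives one ordering: τ < κ < γ < φ < ω < θ < ζ < β < χ < δ < ψ < λ.
Counting 8 from the smallest end gives β.

β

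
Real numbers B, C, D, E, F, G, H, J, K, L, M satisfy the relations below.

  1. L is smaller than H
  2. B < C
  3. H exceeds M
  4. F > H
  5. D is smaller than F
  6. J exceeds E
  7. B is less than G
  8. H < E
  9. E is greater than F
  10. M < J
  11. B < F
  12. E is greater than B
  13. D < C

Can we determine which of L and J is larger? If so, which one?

J

L < H and H < F give L < F.
With F < E: L < H < F < E.
Then E < J extends the chain to J.
So J is larger.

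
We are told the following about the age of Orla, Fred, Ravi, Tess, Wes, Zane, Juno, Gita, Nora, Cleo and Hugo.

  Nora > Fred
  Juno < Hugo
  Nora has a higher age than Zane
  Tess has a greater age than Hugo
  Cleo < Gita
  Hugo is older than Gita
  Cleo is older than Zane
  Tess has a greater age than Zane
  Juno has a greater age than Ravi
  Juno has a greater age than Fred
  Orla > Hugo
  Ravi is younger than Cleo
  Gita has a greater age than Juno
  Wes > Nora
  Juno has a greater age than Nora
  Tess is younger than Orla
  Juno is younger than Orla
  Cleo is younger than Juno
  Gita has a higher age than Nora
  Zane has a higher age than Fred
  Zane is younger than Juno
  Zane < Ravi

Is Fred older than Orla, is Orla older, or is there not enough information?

Orla

Fred < Zane and Zane < Ravi give Fred < Ravi.
Then Ravi < Cleo extends the chain to Cleo.
Then Cleo < Juno extends the chain to Juno.
With Juno < Gita: Fred < Zane < Ravi < Cleo < Juno < Gita.
With Gita < Hugo: Fred < Zane < Ravi < Cleo < Juno < Gita < Hugo.
With Hugo < Tess: Fred < Zane < Ravi < Cleo < Juno < Gita < Hugo < Tess.
Then Tess < Orla extends the chain to Orla.
So Orla is older.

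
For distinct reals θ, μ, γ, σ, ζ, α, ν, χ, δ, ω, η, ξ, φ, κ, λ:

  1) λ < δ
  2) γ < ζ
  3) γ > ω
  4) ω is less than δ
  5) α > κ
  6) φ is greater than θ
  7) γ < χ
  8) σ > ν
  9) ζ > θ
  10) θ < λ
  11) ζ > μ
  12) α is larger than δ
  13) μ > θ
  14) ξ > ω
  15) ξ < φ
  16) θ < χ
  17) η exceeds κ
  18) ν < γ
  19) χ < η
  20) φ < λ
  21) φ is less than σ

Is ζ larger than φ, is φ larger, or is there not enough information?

Following every chain through φ: above φ we get λ, δ, σ, α; below φ we get ω, ξ, θ.
ζ is not reached, and no chain runs the other way from ζ to φ.
So the given relations leave the order of φ and ζ undetermined.

undetermined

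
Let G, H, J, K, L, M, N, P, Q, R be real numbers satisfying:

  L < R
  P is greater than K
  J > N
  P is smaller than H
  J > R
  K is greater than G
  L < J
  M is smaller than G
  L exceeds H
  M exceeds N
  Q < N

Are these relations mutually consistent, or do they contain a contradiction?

The single ordering Q < N < M < G < K < P < H < L < R < J satisfies every listed relation, so no contradiction arises.

consistent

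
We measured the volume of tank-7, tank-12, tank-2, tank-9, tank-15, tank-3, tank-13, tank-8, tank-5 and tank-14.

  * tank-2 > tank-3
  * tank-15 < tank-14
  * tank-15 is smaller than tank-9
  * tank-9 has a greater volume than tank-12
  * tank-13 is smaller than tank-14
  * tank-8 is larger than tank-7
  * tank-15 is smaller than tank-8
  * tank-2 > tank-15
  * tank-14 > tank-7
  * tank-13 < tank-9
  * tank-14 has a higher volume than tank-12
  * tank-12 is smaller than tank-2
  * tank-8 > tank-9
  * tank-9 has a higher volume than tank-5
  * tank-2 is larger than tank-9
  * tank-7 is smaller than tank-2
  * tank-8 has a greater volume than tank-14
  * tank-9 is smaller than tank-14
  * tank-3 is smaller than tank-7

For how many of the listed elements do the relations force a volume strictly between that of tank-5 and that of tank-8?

The relations place tank-5 below tank-8. An element lies strictly between them when it is forced above tank-5 and also forced below tank-8.
Above tank-5: {tank-9, tank-14, tank-2}. Below tank-8: {tank-12, tank-15, tank-3, tank-7, tank-13, tank-9, tank-14}.
Intersection: {tank-9, tank-14} — 2.

2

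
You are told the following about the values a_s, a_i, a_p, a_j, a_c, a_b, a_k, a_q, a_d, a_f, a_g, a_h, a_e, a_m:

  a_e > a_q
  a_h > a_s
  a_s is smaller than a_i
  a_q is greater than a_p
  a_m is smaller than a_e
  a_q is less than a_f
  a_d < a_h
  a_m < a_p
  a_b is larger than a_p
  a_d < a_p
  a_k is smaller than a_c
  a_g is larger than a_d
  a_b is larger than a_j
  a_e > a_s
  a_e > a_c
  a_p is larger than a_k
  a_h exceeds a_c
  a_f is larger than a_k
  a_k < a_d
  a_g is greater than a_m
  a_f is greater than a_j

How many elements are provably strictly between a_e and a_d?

The relations place a_d below a_e. An element lies strictly between them when it is forced above a_d and also forced below a_e.
Above a_d: {a_h, a_g, a_p, a_b, a_q, a_f}. Below a_e: {a_s, a_k, a_c, a_m, a_p, a_q}.
Intersection: {a_p, a_q} — 2.

2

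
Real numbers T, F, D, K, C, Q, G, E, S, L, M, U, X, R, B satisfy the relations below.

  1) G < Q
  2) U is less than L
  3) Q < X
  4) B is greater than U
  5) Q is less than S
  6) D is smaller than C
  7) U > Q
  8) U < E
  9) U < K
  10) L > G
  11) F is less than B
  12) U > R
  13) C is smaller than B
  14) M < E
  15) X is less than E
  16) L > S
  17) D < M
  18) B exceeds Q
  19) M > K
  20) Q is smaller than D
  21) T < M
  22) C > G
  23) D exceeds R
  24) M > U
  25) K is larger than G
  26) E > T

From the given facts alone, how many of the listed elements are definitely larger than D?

4

Directly above D: M, C.
One step further: E, B (4 so far).
No other element is forced above D by the given relations, so the count is 4.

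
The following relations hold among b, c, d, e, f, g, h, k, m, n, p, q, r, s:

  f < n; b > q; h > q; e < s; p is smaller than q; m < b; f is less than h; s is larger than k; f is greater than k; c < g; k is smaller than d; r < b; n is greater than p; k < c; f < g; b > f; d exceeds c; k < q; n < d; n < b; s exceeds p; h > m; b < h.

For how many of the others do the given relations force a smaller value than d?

5

The elements the relations force below d are p, k, f, n, c — no chain reaches any other.
That is 5.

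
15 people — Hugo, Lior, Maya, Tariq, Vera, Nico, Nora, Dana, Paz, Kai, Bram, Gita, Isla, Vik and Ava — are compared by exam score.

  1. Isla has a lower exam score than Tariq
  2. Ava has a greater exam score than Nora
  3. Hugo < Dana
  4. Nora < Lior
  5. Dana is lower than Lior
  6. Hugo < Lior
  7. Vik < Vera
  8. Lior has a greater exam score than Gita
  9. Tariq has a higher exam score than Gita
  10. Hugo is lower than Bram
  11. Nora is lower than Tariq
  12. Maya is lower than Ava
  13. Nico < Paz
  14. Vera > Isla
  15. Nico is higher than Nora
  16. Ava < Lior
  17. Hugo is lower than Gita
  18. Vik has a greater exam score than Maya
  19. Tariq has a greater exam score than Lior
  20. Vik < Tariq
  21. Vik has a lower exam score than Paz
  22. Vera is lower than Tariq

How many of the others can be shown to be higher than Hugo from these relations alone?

From Hugo the given relations immediately reach Gita, Dana, Lior, Bram.
From those, Tariq — 5 in total.
No other element is forced above Hugo by the given relations, so the count is 5.

5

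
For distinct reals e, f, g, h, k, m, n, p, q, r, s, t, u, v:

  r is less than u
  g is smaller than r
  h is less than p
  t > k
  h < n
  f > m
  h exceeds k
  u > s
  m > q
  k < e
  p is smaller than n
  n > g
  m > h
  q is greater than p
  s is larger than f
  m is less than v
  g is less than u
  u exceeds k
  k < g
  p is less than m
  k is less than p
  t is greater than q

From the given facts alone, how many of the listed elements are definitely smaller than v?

5

From v the given relations immediately reach m.
From those, h, p, q — 4 in total.
From those, k — 5 in total.
No other element is forced below v by the given relations, so the count is 5.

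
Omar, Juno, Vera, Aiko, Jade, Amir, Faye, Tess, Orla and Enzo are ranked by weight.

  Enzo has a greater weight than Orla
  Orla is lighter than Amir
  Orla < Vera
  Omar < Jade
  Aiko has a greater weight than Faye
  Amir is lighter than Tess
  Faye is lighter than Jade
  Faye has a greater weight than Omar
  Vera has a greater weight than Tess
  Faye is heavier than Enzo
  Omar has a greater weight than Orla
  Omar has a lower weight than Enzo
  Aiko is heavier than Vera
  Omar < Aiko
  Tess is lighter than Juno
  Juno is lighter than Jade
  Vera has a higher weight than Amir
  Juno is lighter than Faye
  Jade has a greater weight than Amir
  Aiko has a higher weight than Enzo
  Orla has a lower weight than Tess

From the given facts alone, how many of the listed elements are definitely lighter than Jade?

7

The elements the relations force below Jade are Orla, Amir, Tess, Juno, Omar, Enzo, Faye — no chain reaches any other.
That is 7.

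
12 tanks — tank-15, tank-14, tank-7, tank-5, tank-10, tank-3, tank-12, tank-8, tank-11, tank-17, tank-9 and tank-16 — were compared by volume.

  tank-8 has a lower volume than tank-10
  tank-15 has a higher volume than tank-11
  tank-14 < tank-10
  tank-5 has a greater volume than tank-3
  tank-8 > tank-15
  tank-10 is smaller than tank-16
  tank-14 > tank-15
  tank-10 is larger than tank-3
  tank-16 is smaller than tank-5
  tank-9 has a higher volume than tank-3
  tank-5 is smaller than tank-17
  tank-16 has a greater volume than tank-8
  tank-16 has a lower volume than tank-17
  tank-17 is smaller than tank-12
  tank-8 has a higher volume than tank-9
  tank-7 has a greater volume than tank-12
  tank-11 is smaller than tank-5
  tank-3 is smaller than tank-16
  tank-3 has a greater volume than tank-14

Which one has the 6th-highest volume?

tank-10

Piecing the relations together gives one ordering: tank-11 < tank-15 < tank-14 < tank-3 < tank-9 < tank-8 < tank-10 < tank-16 < tank-5 < tank-17 < tank-12 < tank-7.
Counting 6 from the largest end gives tank-10.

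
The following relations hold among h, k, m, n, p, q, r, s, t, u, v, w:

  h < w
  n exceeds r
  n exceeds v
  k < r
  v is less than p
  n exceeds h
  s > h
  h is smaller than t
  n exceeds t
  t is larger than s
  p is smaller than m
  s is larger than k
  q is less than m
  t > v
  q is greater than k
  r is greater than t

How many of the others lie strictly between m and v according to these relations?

1

The relations place v below m. An element lies strictly between them when it is forced above v and also forced below m.
Above v: {t, p, r, n}. Below m: {k, q, p}.
Intersection: {p} — 1.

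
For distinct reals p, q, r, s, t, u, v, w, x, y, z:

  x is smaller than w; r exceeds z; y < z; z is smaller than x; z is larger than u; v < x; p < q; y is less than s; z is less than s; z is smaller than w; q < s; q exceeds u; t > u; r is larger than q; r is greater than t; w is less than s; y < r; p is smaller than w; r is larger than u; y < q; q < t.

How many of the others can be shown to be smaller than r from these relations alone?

Directly below r: y, u, q, z, t.
One step further: p (6 so far).
Nothing else is reachable below r; 6 in all.

6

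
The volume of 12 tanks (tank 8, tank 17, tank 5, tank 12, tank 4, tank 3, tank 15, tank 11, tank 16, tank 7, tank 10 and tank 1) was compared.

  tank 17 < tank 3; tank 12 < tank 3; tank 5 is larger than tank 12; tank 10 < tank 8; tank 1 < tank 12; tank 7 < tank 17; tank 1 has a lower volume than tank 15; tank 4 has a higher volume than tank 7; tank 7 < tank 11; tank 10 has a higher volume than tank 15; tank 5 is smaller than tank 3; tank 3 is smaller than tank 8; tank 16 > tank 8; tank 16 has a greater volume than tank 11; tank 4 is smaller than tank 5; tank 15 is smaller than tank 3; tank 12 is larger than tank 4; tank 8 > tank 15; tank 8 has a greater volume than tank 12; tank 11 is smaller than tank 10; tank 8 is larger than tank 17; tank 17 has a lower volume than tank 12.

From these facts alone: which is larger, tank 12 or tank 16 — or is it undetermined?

tank 16

tank 12 < tank 5 < tank 3 < tank 8 < tank 16, by transitivity through tank 5, tank 3, tank 8.
So tank 16 is larger.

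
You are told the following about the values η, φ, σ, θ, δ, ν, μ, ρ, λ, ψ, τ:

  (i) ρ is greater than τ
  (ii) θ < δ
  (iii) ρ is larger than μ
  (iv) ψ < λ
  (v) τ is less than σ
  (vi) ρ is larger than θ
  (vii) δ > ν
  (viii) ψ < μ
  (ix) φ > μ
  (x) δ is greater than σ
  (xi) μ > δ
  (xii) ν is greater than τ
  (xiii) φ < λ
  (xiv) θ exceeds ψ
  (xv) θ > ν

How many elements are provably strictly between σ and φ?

2

The relations place σ below φ. An element lies strictly between them when it is forced above σ and also forced below φ.
Above σ: {δ, μ, ρ, λ}. Below φ: {ψ, τ, ν, θ, δ, μ}.
Intersection: {δ, μ} — 2.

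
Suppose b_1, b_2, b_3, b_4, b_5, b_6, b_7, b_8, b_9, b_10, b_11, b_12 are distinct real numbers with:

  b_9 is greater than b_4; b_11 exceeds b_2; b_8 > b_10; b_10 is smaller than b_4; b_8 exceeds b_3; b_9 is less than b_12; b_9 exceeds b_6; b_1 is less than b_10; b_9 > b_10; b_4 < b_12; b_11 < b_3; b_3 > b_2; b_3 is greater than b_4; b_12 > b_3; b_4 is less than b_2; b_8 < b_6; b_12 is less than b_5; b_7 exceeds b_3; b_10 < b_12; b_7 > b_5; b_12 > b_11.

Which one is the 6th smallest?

b_3

Chaining the given pairs: b_1 < b_10 < b_4 < b_2 < b_11 < b_3 < b_8 < b_6 < b_9 < b_12 < b_5 < b_7.
The 6th smallest is b_3.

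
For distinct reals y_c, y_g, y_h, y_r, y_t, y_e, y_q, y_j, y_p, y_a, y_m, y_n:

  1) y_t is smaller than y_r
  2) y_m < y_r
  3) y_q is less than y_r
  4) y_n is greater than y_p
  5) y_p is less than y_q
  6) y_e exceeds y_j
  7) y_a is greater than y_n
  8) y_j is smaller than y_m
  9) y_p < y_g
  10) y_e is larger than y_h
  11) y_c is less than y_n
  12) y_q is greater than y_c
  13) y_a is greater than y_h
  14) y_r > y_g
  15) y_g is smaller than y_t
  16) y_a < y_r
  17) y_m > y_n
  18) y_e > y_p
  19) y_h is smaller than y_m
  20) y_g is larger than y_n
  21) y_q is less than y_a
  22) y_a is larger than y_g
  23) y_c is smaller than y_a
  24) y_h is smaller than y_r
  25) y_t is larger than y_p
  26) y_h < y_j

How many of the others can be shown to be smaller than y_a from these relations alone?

From y_a the given relations immediately reach y_h, y_c, y_n, y_g, y_q.
From those, y_p — 6 in total.
Nothing else is reachable below y_a; 6 in all.

6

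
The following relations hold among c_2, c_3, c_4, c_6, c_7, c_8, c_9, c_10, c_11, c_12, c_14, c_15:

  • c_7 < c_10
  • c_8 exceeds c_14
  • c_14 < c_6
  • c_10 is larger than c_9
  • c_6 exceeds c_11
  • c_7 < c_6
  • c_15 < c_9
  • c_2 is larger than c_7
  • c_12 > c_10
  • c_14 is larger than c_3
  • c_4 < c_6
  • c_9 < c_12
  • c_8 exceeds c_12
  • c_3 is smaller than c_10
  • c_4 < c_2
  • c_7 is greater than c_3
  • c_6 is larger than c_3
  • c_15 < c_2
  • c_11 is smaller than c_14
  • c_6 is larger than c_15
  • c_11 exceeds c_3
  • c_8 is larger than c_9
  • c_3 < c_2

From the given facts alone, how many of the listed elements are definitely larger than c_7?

Directly above c_7: c_10, c_2, c_6.
One step further: c_12 (4 so far).
One step further: c_8 (5 so far).
Nothing else is reachable above c_7; 5 in all.

5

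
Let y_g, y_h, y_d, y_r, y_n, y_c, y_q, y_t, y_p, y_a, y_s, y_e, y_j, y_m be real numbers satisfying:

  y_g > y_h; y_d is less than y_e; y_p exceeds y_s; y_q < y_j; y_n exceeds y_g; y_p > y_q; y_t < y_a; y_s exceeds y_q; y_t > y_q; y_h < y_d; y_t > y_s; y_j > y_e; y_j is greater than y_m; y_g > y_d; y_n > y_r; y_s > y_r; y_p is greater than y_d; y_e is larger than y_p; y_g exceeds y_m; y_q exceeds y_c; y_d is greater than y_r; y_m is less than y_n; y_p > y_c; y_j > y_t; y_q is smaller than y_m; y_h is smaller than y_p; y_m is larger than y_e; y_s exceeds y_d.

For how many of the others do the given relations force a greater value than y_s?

From y_s the given relations immediately reach y_p, y_t.
From those, y_a, y_e, y_j — 5 in total.
From those, y_m — 6 in total.
From those, y_g, y_n — 8 in total.
Nothing else is reachable above y_s; 8 in all.

8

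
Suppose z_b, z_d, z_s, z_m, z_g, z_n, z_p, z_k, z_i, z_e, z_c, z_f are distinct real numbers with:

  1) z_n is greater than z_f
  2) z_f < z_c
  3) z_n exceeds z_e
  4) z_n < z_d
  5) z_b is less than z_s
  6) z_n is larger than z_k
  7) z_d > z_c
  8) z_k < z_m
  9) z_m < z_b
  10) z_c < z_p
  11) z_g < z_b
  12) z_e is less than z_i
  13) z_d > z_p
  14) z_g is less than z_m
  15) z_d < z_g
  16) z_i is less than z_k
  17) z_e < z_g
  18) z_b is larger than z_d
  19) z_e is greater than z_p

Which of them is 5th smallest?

The consecutive relations fix a unique order: z_f < z_c < z_p < z_e < z_i < z_k < z_n < z_d < z_g < z_m < z_b < z_s.
The 5th smallest is z_i.

z_i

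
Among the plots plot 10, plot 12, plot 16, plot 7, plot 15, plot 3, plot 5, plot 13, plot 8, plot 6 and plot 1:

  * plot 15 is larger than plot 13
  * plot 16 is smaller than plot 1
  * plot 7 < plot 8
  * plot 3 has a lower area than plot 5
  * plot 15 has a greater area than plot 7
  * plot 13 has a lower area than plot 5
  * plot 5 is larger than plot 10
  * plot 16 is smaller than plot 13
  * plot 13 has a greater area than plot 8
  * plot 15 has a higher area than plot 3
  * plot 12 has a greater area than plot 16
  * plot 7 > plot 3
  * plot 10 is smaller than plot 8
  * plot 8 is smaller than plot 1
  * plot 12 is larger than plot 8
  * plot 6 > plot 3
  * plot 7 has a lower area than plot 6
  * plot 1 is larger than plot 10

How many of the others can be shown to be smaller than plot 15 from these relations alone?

From plot 15 the given relations immediately reach plot 3, plot 7, plot 13.
From those, plot 16, plot 8 — 5 in total.
From those, plot 10 — 6 in total.
No other element is forced below plot 15 by the given relations, so the count is 6.

6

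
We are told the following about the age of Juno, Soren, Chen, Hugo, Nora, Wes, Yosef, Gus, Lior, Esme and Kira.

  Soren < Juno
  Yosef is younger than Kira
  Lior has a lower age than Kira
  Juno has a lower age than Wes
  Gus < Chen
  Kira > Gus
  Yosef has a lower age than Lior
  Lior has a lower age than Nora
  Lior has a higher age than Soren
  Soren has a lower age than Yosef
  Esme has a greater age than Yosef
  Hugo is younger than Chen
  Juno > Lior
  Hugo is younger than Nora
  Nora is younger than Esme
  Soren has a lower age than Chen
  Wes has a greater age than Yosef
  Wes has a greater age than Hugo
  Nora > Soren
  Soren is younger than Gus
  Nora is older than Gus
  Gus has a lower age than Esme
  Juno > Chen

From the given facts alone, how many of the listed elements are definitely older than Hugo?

Directly above Hugo: Nora, Chen, Wes.
One step further: Juno, Esme (5 so far).
Nothing else is reachable above Hugo; 5 in all.

5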